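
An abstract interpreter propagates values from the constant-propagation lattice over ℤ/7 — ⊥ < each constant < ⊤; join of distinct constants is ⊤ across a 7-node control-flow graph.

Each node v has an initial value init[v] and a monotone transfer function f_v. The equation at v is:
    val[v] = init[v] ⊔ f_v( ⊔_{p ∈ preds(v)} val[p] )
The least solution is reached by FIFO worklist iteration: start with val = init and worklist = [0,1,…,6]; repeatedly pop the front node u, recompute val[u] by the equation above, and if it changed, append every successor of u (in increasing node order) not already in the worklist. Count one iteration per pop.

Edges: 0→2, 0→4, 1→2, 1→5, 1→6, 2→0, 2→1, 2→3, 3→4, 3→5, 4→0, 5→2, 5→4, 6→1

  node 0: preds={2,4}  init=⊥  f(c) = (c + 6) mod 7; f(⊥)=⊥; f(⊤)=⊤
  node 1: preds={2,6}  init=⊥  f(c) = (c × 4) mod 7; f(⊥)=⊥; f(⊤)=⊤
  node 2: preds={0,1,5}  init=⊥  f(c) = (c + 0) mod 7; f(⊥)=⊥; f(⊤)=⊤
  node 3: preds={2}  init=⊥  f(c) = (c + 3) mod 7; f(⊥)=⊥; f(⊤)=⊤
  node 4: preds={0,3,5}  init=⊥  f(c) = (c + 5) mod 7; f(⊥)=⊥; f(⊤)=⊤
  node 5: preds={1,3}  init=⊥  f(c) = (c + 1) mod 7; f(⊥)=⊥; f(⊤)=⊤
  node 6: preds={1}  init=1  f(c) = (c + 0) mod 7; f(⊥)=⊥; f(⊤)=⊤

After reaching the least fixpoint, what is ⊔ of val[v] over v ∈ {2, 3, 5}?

Worklist (18 pops):
  #1 pop 0: in=⊥ → ⊥ (no change)
  #2 pop 1: in=1 → 4 (was ⊥); enqueue []
  #3 pop 2: in=4 → 4 (was ⊥); enqueue [0,1]
  #4 pop 3: in=4 → 0 (was ⊥); enqueue []
  #5 pop 4: in=0 → 5 (was ⊥); enqueue []
  #6 pop 5: in=⊤ → ⊤ (was ⊥); enqueue [2,4]
  #7 pop 6: in=4 → ⊤ (was 1); enqueue []
  #8 pop 0: in=⊤ → ⊤ (was ⊥); enqueue []
  #9 pop 1: in=⊤ → ⊤ (was 4); enqueue [5,6]
  #10 pop 2: in=⊤ → ⊤ (was 4); enqueue [0,1,3]
  #11 pop 4: in=⊤ → ⊤ (was 5); enqueue []
  #12 pop 5: in=⊤ → ⊤ (no change)
  #13 pop 6: in=⊤ → ⊤ (no change)
  #14 pop 0: in=⊤ → ⊤ (no change)
  #15 pop 1: in=⊤ → ⊤ (no change)
  #16 pop 3: in=⊤ → ⊤ (was 0); enqueue [4,5]
  #17 pop 4: in=⊤ → ⊤ (no change)
  #18 pop 5: in=⊤ → ⊤ (no change)

Fixpoint:
  val[0] = ⊤
  val[1] = ⊤
  val[2] = ⊤
  val[3] = ⊤
  val[4] = ⊤
  val[5] = ⊤
  val[6] = ⊤

⊤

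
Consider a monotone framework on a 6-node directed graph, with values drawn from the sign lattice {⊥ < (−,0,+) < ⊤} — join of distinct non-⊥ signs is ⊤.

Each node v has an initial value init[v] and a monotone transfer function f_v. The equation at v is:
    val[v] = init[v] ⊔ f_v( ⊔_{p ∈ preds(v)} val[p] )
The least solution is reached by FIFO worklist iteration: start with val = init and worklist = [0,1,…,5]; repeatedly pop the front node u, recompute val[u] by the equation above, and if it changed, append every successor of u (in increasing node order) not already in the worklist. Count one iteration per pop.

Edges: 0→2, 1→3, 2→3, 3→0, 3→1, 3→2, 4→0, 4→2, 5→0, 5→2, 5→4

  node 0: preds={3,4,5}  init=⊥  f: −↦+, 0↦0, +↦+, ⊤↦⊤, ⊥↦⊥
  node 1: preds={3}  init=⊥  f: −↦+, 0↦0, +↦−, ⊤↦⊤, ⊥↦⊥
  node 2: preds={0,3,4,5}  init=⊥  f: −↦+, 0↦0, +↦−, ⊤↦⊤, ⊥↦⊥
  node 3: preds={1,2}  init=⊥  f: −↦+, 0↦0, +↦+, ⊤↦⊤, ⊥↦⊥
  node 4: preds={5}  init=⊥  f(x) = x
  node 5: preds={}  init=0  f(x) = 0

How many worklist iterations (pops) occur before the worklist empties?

Worklist (10 pops):
  #1 pop 0: in=0 → 0 (was ⊥); enqueue []
  #2 pop 1: in=⊥ → ⊥ (no change)
  #3 pop 2: in=0 → 0 (was ⊥); enqueue []
  #4 pop 3: in=0 → 0 (was ⊥); enqueue [0,1,2]
  #5 pop 4: in=0 → 0 (was ⊥); enqueue []
  #6 pop 5: in=⊥ → 0 (no change)
  #7 pop 0: in=0 → 0 (no change)
  #8 pop 1: in=0 → 0 (was ⊥); enqueue [3]
  #9 pop 2: in=0 → 0 (no change)
  #10 pop 3: in=0 → 0 (no change)

Fixpoint:
  val[0] = 0
  val[1] = 0
  val[2] = 0
  val[3] = 0
  val[4] = 0
  val[5] = 0

10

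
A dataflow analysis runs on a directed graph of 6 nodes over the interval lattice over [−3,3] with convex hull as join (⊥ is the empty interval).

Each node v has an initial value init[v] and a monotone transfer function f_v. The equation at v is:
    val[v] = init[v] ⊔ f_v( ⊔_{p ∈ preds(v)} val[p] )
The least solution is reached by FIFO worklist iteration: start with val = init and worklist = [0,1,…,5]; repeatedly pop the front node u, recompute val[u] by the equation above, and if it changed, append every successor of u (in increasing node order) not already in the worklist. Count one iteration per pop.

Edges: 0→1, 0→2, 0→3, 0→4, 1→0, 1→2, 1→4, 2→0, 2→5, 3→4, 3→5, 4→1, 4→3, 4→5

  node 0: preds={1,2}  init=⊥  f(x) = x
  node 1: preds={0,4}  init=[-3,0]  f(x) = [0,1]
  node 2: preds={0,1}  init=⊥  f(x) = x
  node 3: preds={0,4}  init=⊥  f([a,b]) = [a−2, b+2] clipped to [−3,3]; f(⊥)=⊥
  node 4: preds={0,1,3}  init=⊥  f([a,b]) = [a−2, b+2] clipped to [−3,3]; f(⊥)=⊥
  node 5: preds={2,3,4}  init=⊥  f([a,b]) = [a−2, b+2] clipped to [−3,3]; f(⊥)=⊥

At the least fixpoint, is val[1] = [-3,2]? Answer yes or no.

no

Worklist (12 pops):
  #1 pop 0: in=[-3,0] → [-3,0] (was ⊥); enqueue []
  #2 pop 1: in=[-3,0] → [-3,1] (was [-3,0]); enqueue [0]
  #3 pop 2: in=[-3,1] → [-3,1] (was ⊥); enqueue []
  #4 pop 3: in=[-3,0] → [-3,2] (was ⊥); enqueue []
  #5 pop 4: in=[-3,2] → [-3,3] (was ⊥); enqueue [1,3]
  #6 pop 5: in=[-3,3] → [-3,3] (was ⊥); enqueue []
  #7 pop 0: in=[-3,1] → [-3,1] (was [-3,0]); enqueue [2,4]
  #8 pop 1: in=[-3,3] → [-3,1] (no change)
  #9 pop 3: in=[-3,3] → [-3,3] (was [-3,2]); enqueue [5]
  #10 pop 2: in=[-3,1] → [-3,1] (no change)
  #11 pop 4: in=[-3,3] → [-3,3] (no change)
  #12 pop 5: in=[-3,3] → [-3,3] (no change)

Fixpoint:
  val[0] = [-3,1]
  val[1] = [-3,1]
  val[2] = [-3,1]
  val[3] = [-3,3]
  val[4] = [-3,3]
  val[5] = [-3,3]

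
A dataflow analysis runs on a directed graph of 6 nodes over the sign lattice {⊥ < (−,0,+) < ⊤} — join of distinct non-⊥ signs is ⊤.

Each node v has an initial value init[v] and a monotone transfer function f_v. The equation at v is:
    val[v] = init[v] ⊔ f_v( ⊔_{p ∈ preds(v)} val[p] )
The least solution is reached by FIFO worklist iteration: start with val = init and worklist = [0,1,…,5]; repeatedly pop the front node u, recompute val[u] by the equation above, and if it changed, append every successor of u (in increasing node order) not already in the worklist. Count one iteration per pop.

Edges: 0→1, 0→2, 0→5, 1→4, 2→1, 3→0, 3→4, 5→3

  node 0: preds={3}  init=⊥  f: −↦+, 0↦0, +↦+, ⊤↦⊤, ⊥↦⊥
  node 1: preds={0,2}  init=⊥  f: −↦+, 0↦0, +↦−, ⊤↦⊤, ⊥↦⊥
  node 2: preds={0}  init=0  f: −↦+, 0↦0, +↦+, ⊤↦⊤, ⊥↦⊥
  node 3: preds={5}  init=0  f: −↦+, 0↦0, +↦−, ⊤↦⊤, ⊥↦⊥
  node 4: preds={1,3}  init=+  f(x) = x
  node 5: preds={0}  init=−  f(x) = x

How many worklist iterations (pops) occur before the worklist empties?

13

Iteration log — 13 steps:
  step 1. node 0  ⊔preds=0  new=0  old=⊥  +wl: 
  step 2. node 1  ⊔preds=0  new=0  old=⊥  +wl: 
  step 3. node 2  ⊔preds=0  new=0  stable
  step 4. node 3  ⊔preds=−  new=⊤  old=0  +wl: 0
  step 5. node 4  ⊔preds=⊤  new=⊤  old=+  +wl: 
  step 6. node 5  ⊔preds=0  new=⊤  old=−  +wl: 3
  step 7. node 0  ⊔preds=⊤  new=⊤  old=0  +wl: 1,2,5
  step 8. node 3  ⊔preds=⊤  new=⊤  stable
  step 9. node 1  ⊔preds=⊤  new=⊤  old=0  +wl: 4
  step 10. node 2  ⊔preds=⊤  new=⊤  old=0  +wl: 1
  step 11. node 5  ⊔preds=⊤  new=⊤  stable
  step 12. node 4  ⊔preds=⊤  new=⊤  stable
  step 13. node 1  ⊔preds=⊤  new=⊤  stable

Least fixpoint reached:
  node 0: ⊤
  node 1: ⊤
  node 2: ⊤
  node 3: ⊤
  node 4: ⊤
  node 5: ⊤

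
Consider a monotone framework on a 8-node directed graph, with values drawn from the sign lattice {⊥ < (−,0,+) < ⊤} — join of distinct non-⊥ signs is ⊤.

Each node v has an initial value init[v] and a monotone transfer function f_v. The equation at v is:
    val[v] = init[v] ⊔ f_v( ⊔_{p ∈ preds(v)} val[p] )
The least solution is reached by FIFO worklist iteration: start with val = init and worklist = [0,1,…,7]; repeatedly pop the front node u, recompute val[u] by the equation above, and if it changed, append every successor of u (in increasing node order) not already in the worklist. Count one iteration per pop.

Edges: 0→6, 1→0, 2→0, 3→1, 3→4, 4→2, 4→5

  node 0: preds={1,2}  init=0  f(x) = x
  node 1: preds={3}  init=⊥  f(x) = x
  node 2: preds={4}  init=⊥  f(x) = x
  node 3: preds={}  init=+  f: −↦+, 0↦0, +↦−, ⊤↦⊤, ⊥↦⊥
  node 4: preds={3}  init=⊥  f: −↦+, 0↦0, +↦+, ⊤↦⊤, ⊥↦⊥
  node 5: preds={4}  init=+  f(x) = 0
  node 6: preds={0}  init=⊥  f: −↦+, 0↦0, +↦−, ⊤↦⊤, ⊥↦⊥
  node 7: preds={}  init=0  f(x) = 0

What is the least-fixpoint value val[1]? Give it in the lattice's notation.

Iteration log — 12 steps:
  step 1. node 0  ⊔preds=⊥  new=0  stable
  step 2. node 1  ⊔preds=+  new=+  old=⊥  +wl: 0
  step 3. node 2  ⊔preds=⊥  new=⊥  stable
  step 4. node 3  ⊔preds=⊥  new=+  stable
  step 5. node 4  ⊔preds=+  new=+  old=⊥  +wl: 2
  step 6. node 5  ⊔preds=+  new=⊤  old=+  +wl: 
  step 7. node 6  ⊔preds=0  new=0  old=⊥  +wl: 
  step 8. node 7  ⊔preds=⊥  new=0  stable
  step 9. node 0  ⊔preds=+  new=⊤  old=0  +wl: 6
  step 10. node 2  ⊔preds=+  new=+  old=⊥  +wl: 0
  step 11. node 6  ⊔preds=⊤  new=⊤  old=0  +wl: 
  step 12. node 0  ⊔preds=+  new=⊤  stable

Least fixpoint reached:
  node 0: ⊤
  node 1: +
  node 2: +
  node 3: +
  node 4: +
  node 5: ⊤
  node 6: ⊤
  node 7: 0

+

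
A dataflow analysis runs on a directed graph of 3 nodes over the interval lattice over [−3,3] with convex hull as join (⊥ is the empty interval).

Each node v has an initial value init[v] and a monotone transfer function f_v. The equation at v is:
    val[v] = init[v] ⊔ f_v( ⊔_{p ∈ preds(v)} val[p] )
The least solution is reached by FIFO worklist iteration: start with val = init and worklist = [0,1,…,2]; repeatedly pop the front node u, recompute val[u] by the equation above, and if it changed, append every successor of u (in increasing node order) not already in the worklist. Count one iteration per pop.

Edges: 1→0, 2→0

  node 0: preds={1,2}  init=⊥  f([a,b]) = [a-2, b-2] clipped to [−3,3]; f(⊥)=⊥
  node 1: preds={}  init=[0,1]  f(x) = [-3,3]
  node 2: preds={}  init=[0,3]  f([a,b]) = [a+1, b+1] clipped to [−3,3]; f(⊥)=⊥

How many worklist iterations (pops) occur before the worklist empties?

4

Trace (4 dequeues):
  [1] u=0 | in [0,3] | out [-2,1] | prev ⊥ | push {}
  [2] u=1 | in ⊥ | out [-3,3] | prev [0,1] | push {0}
  [3] u=2 | in ⊥ | out [0,3] | ==
  [4] u=0 | in [-3,3] | out [-3,1] | prev [-2,1] | push {}

Converged values:
  [0] [-3,1]
  [1] [-3,3]
  [2] [0,3]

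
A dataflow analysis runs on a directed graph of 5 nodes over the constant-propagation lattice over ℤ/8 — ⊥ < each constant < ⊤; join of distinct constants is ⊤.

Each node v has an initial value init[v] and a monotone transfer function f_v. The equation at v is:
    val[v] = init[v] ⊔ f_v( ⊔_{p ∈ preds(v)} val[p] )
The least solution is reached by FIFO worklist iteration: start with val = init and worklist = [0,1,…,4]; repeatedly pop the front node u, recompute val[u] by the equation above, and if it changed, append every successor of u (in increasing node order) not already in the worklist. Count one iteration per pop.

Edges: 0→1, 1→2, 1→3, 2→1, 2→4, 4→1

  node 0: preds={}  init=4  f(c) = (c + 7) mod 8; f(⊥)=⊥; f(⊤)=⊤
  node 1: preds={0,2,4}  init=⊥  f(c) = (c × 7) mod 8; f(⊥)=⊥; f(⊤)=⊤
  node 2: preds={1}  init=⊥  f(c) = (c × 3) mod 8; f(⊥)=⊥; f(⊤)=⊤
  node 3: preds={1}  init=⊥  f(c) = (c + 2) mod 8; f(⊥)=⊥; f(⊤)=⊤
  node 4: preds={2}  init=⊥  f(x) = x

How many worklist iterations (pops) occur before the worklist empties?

6

Iteration log — 6 steps:
  step 1. node 0  ⊔preds=⊥  new=4  stable
  step 2. node 1  ⊔preds=4  new=4  old=⊥  +wl: 
  step 3. node 2  ⊔preds=4  new=4  old=⊥  +wl: 1
  step 4. node 3  ⊔preds=4  new=6  old=⊥  +wl: 
  step 5. node 4  ⊔preds=4  new=4  old=⊥  +wl: 
  step 6. node 1  ⊔preds=4  new=4  stable

Least fixpoint reached:
  node 0: 4
  node 1: 4
  node 2: 4
  node 3: 6
  node 4: 4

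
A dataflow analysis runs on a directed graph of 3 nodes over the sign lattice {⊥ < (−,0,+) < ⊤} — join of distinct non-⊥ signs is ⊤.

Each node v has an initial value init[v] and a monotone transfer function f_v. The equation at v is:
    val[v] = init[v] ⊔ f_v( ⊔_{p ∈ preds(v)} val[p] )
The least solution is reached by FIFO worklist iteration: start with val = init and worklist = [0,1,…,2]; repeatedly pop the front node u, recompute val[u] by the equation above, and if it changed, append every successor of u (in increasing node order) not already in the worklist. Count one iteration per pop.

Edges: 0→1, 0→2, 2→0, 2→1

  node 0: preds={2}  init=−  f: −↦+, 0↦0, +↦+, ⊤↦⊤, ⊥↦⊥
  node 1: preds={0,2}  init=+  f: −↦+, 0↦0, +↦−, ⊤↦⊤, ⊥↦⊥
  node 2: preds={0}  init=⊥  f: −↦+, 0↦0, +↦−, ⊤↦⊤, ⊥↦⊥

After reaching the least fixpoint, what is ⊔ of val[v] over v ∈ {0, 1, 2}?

Worklist (8 pops):
  #1 pop 0: in=⊥ → − (no change)
  #2 pop 1: in=− → + (no change)
  #3 pop 2: in=− → + (was ⊥); enqueue [0,1]
  #4 pop 0: in=+ → ⊤ (was −); enqueue [2]
  #5 pop 1: in=⊤ → ⊤ (was +); enqueue []
  #6 pop 2: in=⊤ → ⊤ (was +); enqueue [0,1]
  #7 pop 0: in=⊤ → ⊤ (no change)
  #8 pop 1: in=⊤ → ⊤ (no change)

Fixpoint:
  val[0] = ⊤
  val[1] = ⊤
  val[2] = ⊤

⊤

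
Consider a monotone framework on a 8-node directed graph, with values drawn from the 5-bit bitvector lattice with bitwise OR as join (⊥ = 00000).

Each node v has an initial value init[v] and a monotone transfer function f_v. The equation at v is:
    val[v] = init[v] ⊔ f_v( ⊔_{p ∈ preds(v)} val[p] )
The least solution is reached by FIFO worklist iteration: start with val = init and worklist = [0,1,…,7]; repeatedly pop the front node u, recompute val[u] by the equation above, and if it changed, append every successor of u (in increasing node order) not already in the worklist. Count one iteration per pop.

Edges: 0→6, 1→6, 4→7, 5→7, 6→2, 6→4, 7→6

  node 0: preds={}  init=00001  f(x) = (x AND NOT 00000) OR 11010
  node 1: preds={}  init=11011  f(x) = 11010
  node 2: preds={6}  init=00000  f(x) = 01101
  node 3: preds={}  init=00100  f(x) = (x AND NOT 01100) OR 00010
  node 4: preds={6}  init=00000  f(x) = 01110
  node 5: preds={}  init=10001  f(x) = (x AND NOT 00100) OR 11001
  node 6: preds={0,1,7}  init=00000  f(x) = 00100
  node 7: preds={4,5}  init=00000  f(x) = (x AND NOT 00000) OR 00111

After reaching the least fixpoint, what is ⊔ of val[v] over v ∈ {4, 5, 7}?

Iteration log — 11 steps:
  step 1. node 0  ⊔preds=00000  new=11011  old=00001  +wl: 
  step 2. node 1  ⊔preds=00000  new=11011  stable
  step 3. node 2  ⊔preds=00000  new=01101  old=00000  +wl: 
  step 4. node 3  ⊔preds=00000  new=00110  old=00100  +wl: 
  step 5. node 4  ⊔preds=00000  new=01110  old=00000  +wl: 
  step 6. node 5  ⊔preds=00000  new=11001  old=10001  +wl: 
  step 7. node 6  ⊔preds=11011  new=00100  old=00000  +wl: 2,4
  step 8. node 7  ⊔preds=11111  new=11111  old=00000  +wl: 6
  step 9. node 2  ⊔preds=00100  new=01101  stable
  step 10. node 4  ⊔preds=00100  new=01110  stable
  step 11. node 6  ⊔preds=11111  new=00100  stable

Least fixpoint reached:
  node 0: 11011
  node 1: 11011
  node 2: 01101
  node 3: 00110
  node 4: 01110
  node 5: 11001
  node 6: 00100
  node 7: 11111

11111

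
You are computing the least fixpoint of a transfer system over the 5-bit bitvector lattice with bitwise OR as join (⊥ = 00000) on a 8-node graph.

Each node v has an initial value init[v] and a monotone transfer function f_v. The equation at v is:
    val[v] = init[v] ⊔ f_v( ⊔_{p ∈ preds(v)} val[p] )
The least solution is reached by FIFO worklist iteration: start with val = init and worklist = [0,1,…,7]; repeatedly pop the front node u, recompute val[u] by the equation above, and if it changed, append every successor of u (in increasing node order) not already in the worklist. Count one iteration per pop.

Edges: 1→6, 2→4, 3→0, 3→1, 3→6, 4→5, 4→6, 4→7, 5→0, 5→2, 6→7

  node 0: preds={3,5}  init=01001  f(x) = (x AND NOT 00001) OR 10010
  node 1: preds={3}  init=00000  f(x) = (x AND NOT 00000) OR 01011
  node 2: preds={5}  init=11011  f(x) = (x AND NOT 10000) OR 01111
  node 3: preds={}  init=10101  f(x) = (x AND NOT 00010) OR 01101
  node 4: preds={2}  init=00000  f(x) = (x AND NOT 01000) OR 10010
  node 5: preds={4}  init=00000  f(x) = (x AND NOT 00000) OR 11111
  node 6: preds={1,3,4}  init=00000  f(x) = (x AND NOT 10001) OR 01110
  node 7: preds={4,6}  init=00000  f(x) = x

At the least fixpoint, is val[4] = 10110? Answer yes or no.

no

Worklist (11 pops):
  #1 pop 0: in=10101 → 11111 (was 01001); enqueue []
  #2 pop 1: in=10101 → 11111 (was 00000); enqueue []
  #3 pop 2: in=00000 → 11111 (was 11011); enqueue []
  #4 pop 3: in=00000 → 11101 (was 10101); enqueue [0,1]
  #5 pop 4: in=11111 → 10111 (was 00000); enqueue []
  #6 pop 5: in=10111 → 11111 (was 00000); enqueue [2]
  #7 pop 6: in=11111 → 01110 (was 00000); enqueue []
  #8 pop 7: in=11111 → 11111 (was 00000); enqueue []
  #9 pop 0: in=11111 → 11111 (no change)
  #10 pop 1: in=11101 → 11111 (no change)
  #11 pop 2: in=11111 → 11111 (no change)

Fixpoint:
  val[0] = 11111
  val[1] = 11111
  val[2] = 11111
  val[3] = 11101
  val[4] = 10111
  val[5] = 11111
  val[6] = 01110
  val[7] = 11111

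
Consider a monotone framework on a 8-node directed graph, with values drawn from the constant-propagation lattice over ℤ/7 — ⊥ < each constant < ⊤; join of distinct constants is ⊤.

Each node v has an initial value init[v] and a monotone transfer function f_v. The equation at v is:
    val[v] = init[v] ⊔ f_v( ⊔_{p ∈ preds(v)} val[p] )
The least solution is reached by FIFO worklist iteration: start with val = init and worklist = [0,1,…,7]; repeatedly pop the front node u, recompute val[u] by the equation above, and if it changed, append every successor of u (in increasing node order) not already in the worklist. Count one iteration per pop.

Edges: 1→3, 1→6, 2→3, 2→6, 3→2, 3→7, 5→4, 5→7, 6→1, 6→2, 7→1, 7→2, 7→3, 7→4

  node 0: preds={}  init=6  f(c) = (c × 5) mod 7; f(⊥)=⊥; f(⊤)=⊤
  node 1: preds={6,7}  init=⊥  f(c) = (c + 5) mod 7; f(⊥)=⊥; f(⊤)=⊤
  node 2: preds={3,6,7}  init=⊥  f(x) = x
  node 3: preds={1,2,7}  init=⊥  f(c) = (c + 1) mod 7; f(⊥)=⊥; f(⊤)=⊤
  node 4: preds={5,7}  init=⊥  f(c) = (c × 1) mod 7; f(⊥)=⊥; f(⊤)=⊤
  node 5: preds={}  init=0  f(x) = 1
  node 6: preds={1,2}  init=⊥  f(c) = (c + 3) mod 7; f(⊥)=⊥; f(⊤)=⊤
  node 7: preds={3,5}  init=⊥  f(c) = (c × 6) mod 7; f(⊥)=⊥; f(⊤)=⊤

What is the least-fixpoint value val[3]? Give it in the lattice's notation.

⊤

Worklist (16 pops):
  #1 pop 0: in=⊥ → 6 (no change)
  #2 pop 1: in=⊥ → ⊥ (no change)
  #3 pop 2: in=⊥ → ⊥ (no change)
  #4 pop 3: in=⊥ → ⊥ (no change)
  #5 pop 4: in=0 → 0 (was ⊥); enqueue []
  #6 pop 5: in=⊥ → ⊤ (was 0); enqueue [4]
  #7 pop 6: in=⊥ → ⊥ (no change)
  #8 pop 7: in=⊤ → ⊤ (was ⊥); enqueue [1,2,3]
  #9 pop 4: in=⊤ → ⊤ (was 0); enqueue []
  #10 pop 1: in=⊤ → ⊤ (was ⊥); enqueue [6]
  #11 pop 2: in=⊤ → ⊤ (was ⊥); enqueue []
  #12 pop 3: in=⊤ → ⊤ (was ⊥); enqueue [2,7]
  #13 pop 6: in=⊤ → ⊤ (was ⊥); enqueue [1]
  #14 pop 2: in=⊤ → ⊤ (no change)
  #15 pop 7: in=⊤ → ⊤ (no change)
  #16 pop 1: in=⊤ → ⊤ (no change)

Fixpoint:
  val[0] = 6
  val[1] = ⊤
  val[2] = ⊤
  val[3] = ⊤
  val[4] = ⊤
  val[5] = ⊤
  val[6] = ⊤
  val[7] = ⊤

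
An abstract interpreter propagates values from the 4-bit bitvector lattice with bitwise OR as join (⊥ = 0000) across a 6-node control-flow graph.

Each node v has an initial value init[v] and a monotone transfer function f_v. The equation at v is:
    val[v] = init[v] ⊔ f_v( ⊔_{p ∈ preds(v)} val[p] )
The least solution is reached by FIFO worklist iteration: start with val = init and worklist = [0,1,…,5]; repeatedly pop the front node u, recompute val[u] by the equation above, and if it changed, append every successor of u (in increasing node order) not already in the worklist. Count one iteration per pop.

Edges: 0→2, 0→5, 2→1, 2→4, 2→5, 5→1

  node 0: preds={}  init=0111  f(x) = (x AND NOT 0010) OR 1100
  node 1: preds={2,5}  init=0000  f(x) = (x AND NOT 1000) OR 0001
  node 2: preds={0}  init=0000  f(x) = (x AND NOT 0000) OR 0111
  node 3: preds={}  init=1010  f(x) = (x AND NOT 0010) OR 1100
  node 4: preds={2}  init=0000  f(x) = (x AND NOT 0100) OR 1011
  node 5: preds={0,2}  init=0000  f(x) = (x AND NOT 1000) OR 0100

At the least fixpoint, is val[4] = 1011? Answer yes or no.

Worklist (7 pops):
  #1 pop 0: in=0000 → 1111 (was 0111); enqueue []
  #2 pop 1: in=0000 → 0001 (was 0000); enqueue []
  #3 pop 2: in=1111 → 1111 (was 0000); enqueue [1]
  #4 pop 3: in=0000 → 1110 (was 1010); enqueue []
  #5 pop 4: in=1111 → 1011 (was 0000); enqueue []
  #6 pop 5: in=1111 → 0111 (was 0000); enqueue []
  #7 pop 1: in=1111 → 0111 (was 0001); enqueue []

Fixpoint:
  val[0] = 1111
  val[1] = 0111
  val[2] = 1111
  val[3] = 1110
  val[4] = 1011
  val[5] = 0111

yes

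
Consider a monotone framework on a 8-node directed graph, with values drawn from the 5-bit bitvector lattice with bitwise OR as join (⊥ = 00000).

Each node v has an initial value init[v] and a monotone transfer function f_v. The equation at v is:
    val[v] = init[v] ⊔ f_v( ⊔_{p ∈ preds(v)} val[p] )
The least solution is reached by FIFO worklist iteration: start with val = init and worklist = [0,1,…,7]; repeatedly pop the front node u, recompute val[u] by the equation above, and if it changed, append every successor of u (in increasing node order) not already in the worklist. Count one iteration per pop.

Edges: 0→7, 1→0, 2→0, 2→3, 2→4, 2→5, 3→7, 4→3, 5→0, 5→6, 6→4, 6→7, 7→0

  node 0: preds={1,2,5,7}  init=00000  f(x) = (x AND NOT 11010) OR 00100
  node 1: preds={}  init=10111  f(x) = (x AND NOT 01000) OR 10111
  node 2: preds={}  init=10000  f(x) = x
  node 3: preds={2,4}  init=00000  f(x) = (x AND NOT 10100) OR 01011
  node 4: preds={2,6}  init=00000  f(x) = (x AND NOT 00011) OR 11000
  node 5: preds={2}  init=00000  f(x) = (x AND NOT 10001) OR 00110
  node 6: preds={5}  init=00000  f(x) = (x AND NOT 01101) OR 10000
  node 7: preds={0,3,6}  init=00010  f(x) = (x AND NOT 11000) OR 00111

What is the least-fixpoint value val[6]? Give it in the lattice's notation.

10010

Trace (11 dequeues):
  [1] u=0 | in 10111 | out 00101 | prev 00000 | push {}
  [2] u=1 | in 00000 | out 10111 | ==
  [3] u=2 | in 00000 | out 10000 | ==
  [4] u=3 | in 10000 | out 01011 | prev 00000 | push {}
  [5] u=4 | in 10000 | out 11000 | prev 00000 | push {3}
  [6] u=5 | in 10000 | out 00110 | prev 00000 | push {0}
  [7] u=6 | in 00110 | out 10010 | prev 00000 | push {4}
  [8] u=7 | in 11111 | out 00111 | prev 00010 | push {}
  [9] u=3 | in 11000 | out 01011 | ==
  [10] u=0 | in 10111 | out 00101 | ==
  [11] u=4 | in 10010 | out 11000 | ==

Converged values:
  [0] 00101
  [1] 10111
  [2] 10000
  [3] 01011
  [4] 11000
  [5] 00110
  [6] 10010
  [7] 00111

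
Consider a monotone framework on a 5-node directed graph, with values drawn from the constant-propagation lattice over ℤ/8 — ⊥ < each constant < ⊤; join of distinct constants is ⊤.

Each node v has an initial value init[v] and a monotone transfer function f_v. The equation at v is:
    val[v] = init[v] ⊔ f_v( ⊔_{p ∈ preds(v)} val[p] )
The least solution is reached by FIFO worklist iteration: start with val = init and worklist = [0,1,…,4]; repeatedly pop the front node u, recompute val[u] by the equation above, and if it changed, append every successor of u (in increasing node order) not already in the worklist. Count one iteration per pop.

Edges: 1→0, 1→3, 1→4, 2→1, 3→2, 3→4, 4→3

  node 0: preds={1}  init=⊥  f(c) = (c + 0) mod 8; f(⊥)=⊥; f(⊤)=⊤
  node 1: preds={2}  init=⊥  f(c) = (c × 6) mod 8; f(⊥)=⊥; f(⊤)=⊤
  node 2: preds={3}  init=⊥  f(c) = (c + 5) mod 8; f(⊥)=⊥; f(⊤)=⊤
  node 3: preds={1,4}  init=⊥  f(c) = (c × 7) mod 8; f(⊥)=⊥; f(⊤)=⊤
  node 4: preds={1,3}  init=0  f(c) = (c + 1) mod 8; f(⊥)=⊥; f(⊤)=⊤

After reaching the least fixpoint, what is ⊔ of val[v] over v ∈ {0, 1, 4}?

⊤

Iteration log — 16 steps:
  step 1. node 0  ⊔preds=⊥  new=⊥  stable
  step 2. node 1  ⊔preds=⊥  new=⊥  stable
  step 3. node 2  ⊔preds=⊥  new=⊥  stable
  step 4. node 3  ⊔preds=0  new=0  old=⊥  +wl: 2
  step 5. node 4  ⊔preds=0  new=⊤  old=0  +wl: 3
  step 6. node 2  ⊔preds=0  new=5  old=⊥  +wl: 1
  step 7. node 3  ⊔preds=⊤  new=⊤  old=0  +wl: 2,4
  step 8. node 1  ⊔preds=5  new=6  old=⊥  +wl: 0,3
  step 9. node 2  ⊔preds=⊤  new=⊤  old=5  +wl: 1
  step 10. node 4  ⊔preds=⊤  new=⊤  stable
  step 11. node 0  ⊔preds=6  new=6  old=⊥  +wl: 
  step 12. node 3  ⊔preds=⊤  new=⊤  stable
  step 13. node 1  ⊔preds=⊤  new=⊤  old=6  +wl: 0,3,4
  step 14. node 0  ⊔preds=⊤  new=⊤  old=6  +wl: 
  step 15. node 3  ⊔preds=⊤  new=⊤  stable
  step 16. node 4  ⊔preds=⊤  new=⊤  stable

Least fixpoint reached:
  node 0: ⊤
  node 1: ⊤
  node 2: ⊤
  node 3: ⊤
  node 4: ⊤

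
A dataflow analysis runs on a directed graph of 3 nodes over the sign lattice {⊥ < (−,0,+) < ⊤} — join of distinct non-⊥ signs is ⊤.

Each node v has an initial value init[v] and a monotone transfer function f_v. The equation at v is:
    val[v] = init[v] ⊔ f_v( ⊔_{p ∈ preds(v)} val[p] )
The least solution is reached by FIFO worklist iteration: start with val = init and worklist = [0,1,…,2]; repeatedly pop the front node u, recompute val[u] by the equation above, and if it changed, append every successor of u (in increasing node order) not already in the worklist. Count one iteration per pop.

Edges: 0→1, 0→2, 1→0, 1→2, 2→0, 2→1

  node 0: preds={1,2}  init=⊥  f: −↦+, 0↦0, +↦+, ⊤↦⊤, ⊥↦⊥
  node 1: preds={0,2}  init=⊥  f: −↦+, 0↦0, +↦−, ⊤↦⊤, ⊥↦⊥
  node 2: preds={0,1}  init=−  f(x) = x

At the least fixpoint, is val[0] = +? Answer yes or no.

Iteration log — 6 steps:
  step 1. node 0  ⊔preds=−  new=+  old=⊥  +wl: 
  step 2. node 1  ⊔preds=⊤  new=⊤  old=⊥  +wl: 0
  step 3. node 2  ⊔preds=⊤  new=⊤  old=−  +wl: 1
  step 4. node 0  ⊔preds=⊤  new=⊤  old=+  +wl: 2
  step 5. node 1  ⊔preds=⊤  new=⊤  stable
  step 6. node 2  ⊔preds=⊤  new=⊤  stable

Least fixpoint reached:
  node 0: ⊤
  node 1: ⊤
  node 2: ⊤

no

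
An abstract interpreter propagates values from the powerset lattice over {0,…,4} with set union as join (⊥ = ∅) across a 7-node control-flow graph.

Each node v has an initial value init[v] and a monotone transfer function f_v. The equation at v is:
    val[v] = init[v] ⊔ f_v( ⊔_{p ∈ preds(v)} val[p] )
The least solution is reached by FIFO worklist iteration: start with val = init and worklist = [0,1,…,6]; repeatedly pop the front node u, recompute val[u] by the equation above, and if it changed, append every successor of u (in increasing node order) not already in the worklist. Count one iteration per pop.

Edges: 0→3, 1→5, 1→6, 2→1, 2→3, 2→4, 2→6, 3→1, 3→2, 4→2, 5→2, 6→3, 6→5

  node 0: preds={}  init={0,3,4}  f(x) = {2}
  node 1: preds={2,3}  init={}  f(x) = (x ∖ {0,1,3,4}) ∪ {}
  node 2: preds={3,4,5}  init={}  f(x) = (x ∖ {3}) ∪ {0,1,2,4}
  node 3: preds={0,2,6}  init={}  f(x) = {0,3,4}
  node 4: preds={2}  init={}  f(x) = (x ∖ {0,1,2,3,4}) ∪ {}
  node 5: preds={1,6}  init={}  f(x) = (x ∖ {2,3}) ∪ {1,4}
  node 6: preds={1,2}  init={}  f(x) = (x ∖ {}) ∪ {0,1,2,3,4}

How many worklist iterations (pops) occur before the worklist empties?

13

Iteration log — 13 steps:
  step 1. node 0  ⊔preds={}  new={0,2,3,4}  old={0,3,4}  +wl: 
  step 2. node 1  ⊔preds={}  new={}  stable
  step 3. node 2  ⊔preds={}  new={0,1,2,4}  old={}  +wl: 1
  step 4. node 3  ⊔preds={0,1,2,3,4}  new={0,3,4}  old={}  +wl: 2
  step 5. node 4  ⊔preds={0,1,2,4}  new={}  stable
  step 6. node 5  ⊔preds={}  new={1,4}  old={}  +wl: 
  step 7. node 6  ⊔preds={0,1,2,4}  new={0,1,2,3,4}  old={}  +wl: 3,5
  step 8. node 1  ⊔preds={0,1,2,3,4}  new={2}  old={}  +wl: 6
  step 9. node 2  ⊔preds={0,1,3,4}  new={0,1,2,4}  stable
  step 10. node 3  ⊔preds={0,1,2,3,4}  new={0,3,4}  stable
  step 11. node 5  ⊔preds={0,1,2,3,4}  new={0,1,4}  old={1,4}  +wl: 2
  step 12. node 6  ⊔preds={0,1,2,4}  new={0,1,2,3,4}  stable
  step 13. node 2  ⊔preds={0,1,3,4}  new={0,1,2,4}  stable

Least fixpoint reached:
  node 0: {0,2,3,4}
  node 1: {2}
  node 2: {0,1,2,4}
  node 3: {0,3,4}
  node 4: {}
  node 5: {0,1,4}
  node 6: {0,1,2,3,4}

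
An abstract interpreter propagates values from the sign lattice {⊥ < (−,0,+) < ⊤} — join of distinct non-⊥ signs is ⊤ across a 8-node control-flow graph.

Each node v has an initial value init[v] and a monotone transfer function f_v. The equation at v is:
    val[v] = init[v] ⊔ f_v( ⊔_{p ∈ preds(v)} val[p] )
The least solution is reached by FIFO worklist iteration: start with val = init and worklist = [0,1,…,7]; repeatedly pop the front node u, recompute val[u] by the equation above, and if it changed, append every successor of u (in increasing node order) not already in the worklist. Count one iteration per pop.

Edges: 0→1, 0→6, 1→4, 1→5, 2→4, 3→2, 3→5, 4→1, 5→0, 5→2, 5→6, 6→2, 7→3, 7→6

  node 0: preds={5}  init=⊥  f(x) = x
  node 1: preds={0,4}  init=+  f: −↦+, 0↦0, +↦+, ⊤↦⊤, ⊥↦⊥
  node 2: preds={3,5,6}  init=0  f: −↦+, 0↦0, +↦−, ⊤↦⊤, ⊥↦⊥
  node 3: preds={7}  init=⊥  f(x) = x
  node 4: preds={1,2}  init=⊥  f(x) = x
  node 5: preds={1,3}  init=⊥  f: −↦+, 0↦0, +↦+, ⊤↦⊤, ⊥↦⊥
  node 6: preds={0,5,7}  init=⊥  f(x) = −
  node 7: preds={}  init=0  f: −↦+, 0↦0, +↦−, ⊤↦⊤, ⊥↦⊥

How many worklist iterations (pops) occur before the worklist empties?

15

Trace (15 dequeues):
  [1] u=0 | in ⊥ | out ⊥ | ==
  [2] u=1 | in ⊥ | out + | ==
  [3] u=2 | in ⊥ | out 0 | ==
  [4] u=3 | in 0 | out 0 | prev ⊥ | push {2}
  [5] u=4 | in ⊤ | out ⊤ | prev ⊥ | push {1}
  [6] u=5 | in ⊤ | out ⊤ | prev ⊥ | push {0}
  [7] u=6 | in ⊤ | out − | prev ⊥ | push {}
  [8] u=7 | in ⊥ | out 0 | ==
  [9] u=2 | in ⊤ | out ⊤ | prev 0 | push {4}
  [10] u=1 | in ⊤ | out ⊤ | prev + | push {5}
  [11] u=0 | in ⊤ | out ⊤ | prev ⊥ | push {1,6}
  [12] u=4 | in ⊤ | out ⊤ | ==
  [13] u=5 | in ⊤ | out ⊤ | ==
  [14] u=1 | in ⊤ | out ⊤ | ==
  [15] u=6 | in ⊤ | out − | ==

Converged values:
  [0] ⊤
  [1] ⊤
  [2] ⊤
  [3] 0
  [4] ⊤
  [5] ⊤
  [6] −
  [7] 0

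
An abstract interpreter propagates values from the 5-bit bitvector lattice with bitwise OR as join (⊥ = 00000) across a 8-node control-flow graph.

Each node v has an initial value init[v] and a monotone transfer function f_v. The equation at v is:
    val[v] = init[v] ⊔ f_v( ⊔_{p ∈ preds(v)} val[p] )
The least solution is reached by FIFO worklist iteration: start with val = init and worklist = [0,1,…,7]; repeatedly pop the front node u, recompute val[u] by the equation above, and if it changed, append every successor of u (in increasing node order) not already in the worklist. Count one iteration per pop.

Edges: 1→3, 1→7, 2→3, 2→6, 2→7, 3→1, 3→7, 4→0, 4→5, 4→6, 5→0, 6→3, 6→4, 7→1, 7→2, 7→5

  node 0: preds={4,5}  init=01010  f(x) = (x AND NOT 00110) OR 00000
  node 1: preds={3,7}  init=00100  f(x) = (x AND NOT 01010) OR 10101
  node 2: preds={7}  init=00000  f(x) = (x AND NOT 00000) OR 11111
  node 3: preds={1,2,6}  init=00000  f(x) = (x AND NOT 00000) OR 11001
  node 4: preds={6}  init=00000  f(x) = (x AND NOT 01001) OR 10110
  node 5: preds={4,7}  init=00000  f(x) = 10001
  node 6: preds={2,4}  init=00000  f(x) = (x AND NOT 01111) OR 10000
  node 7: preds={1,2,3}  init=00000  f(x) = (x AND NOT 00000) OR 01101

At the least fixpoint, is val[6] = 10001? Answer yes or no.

no

Iteration log — 14 steps:
  step 1. node 0  ⊔preds=00000  new=01010  stable
  step 2. node 1  ⊔preds=00000  new=10101  old=00100  +wl: 
  step 3. node 2  ⊔preds=00000  new=11111  old=00000  +wl: 
  step 4. node 3  ⊔preds=11111  new=11111  old=00000  +wl: 1
  step 5. node 4  ⊔preds=00000  new=10110  old=00000  +wl: 0
  step 6. node 5  ⊔preds=10110  new=10001  old=00000  +wl: 
  step 7. node 6  ⊔preds=11111  new=10000  old=00000  +wl: 3,4
  step 8. node 7  ⊔preds=11111  new=11111  old=00000  +wl: 2,5
  step 9. node 1  ⊔preds=11111  new=10101  stable
  step 10. node 0  ⊔preds=10111  new=11011  old=01010  +wl: 
  step 11. node 3  ⊔preds=11111  new=11111  stable
  step 12. node 4  ⊔preds=10000  new=10110  stable
  step 13. node 2  ⊔preds=11111  new=11111  stable
  step 14. node 5  ⊔preds=11111  new=10001  stable

Least fixpoint reached:
  node 0: 11011
  node 1: 10101
  node 2: 11111
  node 3: 11111
  node 4: 10110
  node 5: 10001
  node 6: 10000
  node 7: 11111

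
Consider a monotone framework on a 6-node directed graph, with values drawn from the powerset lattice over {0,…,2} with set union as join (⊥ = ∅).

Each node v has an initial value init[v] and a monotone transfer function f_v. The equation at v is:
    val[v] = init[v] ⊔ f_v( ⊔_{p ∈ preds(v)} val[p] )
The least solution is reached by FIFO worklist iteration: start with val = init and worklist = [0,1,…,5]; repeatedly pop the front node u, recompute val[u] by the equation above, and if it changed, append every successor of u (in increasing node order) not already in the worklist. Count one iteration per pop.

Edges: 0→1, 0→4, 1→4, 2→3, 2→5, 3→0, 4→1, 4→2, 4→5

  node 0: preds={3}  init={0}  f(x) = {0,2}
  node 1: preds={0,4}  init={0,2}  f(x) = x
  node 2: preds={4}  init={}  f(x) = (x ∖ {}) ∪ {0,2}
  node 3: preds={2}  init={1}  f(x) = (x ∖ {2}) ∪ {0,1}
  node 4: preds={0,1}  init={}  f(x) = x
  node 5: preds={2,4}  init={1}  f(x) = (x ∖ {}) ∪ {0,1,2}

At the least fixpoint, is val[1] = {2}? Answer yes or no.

Worklist (9 pops):
  #1 pop 0: in={1} → {0,2} (was {0}); enqueue []
  #2 pop 1: in={0,2} → {0,2} (no change)
  #3 pop 2: in={} → {0,2} (was {}); enqueue []
  #4 pop 3: in={0,2} → {0,1} (was {1}); enqueue [0]
  #5 pop 4: in={0,2} → {0,2} (was {}); enqueue [1,2]
  #6 pop 5: in={0,2} → {0,1,2} (was {1}); enqueue []
  #7 pop 0: in={0,1} → {0,2} (no change)
  #8 pop 1: in={0,2} → {0,2} (no change)
  #9 pop 2: in={0,2} → {0,2} (no change)

Fixpoint:
  val[0] = {0,2}
  val[1] = {0,2}
  val[2] = {0,2}
  val[3] = {0,1}
  val[4] = {0,2}
  val[5] = {0,1,2}

no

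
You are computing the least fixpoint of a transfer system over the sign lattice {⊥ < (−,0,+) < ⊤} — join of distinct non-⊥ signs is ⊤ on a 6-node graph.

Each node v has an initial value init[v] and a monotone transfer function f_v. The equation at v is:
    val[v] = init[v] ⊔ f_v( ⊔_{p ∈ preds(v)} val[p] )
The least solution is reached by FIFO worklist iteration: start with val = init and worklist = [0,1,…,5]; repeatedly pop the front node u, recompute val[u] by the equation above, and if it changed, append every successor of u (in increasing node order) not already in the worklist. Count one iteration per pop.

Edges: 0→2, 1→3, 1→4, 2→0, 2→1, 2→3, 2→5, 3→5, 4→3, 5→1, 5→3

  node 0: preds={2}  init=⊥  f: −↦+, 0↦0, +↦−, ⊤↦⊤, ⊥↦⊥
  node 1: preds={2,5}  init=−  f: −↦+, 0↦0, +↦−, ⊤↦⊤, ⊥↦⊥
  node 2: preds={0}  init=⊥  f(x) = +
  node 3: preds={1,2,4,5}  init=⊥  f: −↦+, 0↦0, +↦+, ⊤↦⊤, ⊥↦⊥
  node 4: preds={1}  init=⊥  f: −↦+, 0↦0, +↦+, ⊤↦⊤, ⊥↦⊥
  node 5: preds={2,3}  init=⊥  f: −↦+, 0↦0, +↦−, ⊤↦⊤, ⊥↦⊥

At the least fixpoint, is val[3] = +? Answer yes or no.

Iteration log — 12 steps:
  step 1. node 0  ⊔preds=⊥  new=⊥  stable
  step 2. node 1  ⊔preds=⊥  new=−  stable
  step 3. node 2  ⊔preds=⊥  new=+  old=⊥  +wl: 0,1
  step 4. node 3  ⊔preds=⊤  new=⊤  old=⊥  +wl: 
  step 5. node 4  ⊔preds=−  new=+  old=⊥  +wl: 3
  step 6. node 5  ⊔preds=⊤  new=⊤  old=⊥  +wl: 
  step 7. node 0  ⊔preds=+  new=−  old=⊥  +wl: 2
  step 8. node 1  ⊔preds=⊤  new=⊤  old=−  +wl: 4
  step 9. node 3  ⊔preds=⊤  new=⊤  stable
  step 10. node 2  ⊔preds=−  new=+  stable
  step 11. node 4  ⊔preds=⊤  new=⊤  old=+  +wl: 3
  step 12. node 3  ⊔preds=⊤  new=⊤  stable

Least fixpoint reached:
  node 0: −
  node 1: ⊤
  node 2: +
  node 3: ⊤
  node 4: ⊤
  node 5: ⊤

no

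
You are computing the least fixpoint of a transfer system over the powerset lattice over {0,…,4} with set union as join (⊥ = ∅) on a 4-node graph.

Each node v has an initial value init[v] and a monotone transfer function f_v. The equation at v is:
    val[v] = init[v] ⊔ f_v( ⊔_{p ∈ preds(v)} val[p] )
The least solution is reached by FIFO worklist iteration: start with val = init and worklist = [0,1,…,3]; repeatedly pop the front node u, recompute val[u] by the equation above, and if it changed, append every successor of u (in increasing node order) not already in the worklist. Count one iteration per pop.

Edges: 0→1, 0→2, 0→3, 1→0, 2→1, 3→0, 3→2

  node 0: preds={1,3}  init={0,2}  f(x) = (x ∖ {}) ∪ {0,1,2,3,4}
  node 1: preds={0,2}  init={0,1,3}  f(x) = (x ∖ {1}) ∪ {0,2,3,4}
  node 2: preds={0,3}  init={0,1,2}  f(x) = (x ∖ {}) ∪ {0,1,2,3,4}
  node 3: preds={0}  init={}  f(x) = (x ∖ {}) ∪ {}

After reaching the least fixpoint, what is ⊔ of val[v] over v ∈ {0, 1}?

Worklist (7 pops):
  #1 pop 0: in={0,1,3} → {0,1,2,3,4} (was {0,2}); enqueue []
  #2 pop 1: in={0,1,2,3,4} → {0,1,2,3,4} (was {0,1,3}); enqueue [0]
  #3 pop 2: in={0,1,2,3,4} → {0,1,2,3,4} (was {0,1,2}); enqueue [1]
  #4 pop 3: in={0,1,2,3,4} → {0,1,2,3,4} (was {}); enqueue [2]
  #5 pop 0: in={0,1,2,3,4} → {0,1,2,3,4} (no change)
  #6 pop 1: in={0,1,2,3,4} → {0,1,2,3,4} (no change)
  #7 pop 2: in={0,1,2,3,4} → {0,1,2,3,4} (no change)

Fixpoint:
  val[0] = {0,1,2,3,4}
  val[1] = {0,1,2,3,4}
  val[2] = {0,1,2,3,4}
  val[3] = {0,1,2,3,4}

{0,1,2,3,4}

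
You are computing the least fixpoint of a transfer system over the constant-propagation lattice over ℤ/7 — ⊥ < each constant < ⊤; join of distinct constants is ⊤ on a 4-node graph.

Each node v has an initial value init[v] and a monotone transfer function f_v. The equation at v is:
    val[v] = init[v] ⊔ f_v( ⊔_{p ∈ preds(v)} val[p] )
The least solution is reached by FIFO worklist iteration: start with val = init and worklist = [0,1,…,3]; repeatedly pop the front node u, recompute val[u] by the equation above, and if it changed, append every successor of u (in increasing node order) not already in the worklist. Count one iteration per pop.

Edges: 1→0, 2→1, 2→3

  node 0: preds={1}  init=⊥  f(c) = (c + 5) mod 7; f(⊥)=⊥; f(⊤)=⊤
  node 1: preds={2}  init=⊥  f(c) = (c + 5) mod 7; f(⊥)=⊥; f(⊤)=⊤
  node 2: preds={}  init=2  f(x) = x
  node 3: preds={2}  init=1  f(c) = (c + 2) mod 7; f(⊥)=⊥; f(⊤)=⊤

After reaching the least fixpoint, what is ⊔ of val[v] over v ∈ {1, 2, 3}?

⊤

Iteration log — 5 steps:
  step 1. node 0  ⊔preds=⊥  new=⊥  stable
  step 2. node 1  ⊔preds=2  new=0  old=⊥  +wl: 0
  step 3. node 2  ⊔preds=⊥  new=2  stable
  step 4. node 3  ⊔preds=2  new=⊤  old=1  +wl: 
  step 5. node 0  ⊔preds=0  new=5  old=⊥  +wl: 

Least fixpoint reached:
  node 0: 5
  node 1: 0
  node 2: 2
  node 3: ⊤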